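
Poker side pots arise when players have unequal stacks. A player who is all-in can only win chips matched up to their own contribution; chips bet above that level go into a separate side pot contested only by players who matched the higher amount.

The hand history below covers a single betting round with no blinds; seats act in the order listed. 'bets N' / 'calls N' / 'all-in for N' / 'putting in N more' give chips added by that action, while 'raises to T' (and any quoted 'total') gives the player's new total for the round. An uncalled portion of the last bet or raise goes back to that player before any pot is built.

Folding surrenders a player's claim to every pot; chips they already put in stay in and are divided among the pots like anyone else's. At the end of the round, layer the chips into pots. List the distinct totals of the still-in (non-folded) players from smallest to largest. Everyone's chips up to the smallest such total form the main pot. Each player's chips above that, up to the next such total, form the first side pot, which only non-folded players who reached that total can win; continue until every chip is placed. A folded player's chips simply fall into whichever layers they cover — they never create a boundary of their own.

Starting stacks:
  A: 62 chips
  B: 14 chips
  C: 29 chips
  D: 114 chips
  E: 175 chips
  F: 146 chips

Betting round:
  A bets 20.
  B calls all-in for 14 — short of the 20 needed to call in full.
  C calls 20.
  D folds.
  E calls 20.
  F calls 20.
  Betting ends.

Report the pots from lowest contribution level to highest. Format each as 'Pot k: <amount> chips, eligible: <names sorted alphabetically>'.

Contributions: A=20, B=14, C=20, E=20, F=20
Folded: D
Pot levels (distinct totals of non-folded players): 14, 20
Layer 1-14: 14 each from A, B, C, E, F = 14*5 = 70 chips; eligible A, B, C, E, F
Layer 15-20: 6 each from A, C, E, F = 6*4 = 24 chips; eligible A, C, E, F

Pot 1: 70 chips, eligible: A, B, C, E, F
Pot 2: 24 chips, eligible: A, C, E, F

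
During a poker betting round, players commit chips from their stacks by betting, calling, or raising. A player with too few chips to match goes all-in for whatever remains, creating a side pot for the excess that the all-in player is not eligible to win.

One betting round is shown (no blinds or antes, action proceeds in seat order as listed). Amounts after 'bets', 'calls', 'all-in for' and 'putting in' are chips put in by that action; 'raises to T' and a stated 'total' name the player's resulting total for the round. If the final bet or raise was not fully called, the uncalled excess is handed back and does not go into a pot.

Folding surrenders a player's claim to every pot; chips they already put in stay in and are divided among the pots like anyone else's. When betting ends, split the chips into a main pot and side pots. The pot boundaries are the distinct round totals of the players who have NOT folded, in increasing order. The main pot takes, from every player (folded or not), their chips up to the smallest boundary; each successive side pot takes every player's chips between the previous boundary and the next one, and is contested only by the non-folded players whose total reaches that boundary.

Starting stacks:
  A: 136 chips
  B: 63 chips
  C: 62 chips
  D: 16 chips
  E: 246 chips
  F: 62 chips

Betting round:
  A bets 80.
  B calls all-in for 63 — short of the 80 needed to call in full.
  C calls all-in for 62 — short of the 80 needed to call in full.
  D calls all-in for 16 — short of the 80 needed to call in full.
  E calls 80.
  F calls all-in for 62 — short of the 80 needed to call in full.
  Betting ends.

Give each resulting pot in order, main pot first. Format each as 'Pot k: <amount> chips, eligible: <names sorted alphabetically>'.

Pot 1: 96 chips, eligible: A, B, C, D, E, F
Pot 2: 230 chips, eligible: A, B, C, E, F
Pot 3: 3 chips, eligible: A, B, E
Pot 4: 34 chips, eligible: A, E

Derivation:
Contributions: A=80, B=63, C=62, D=16, E=80, F=62
Pot levels (distinct totals of non-folded players): 16, 62, 63, 80
Layer 1-16: 16 each from A, B, C, D, E, F = 16*6 = 96 chips; eligible A, B, C, D, E, F
Layer 17-62: 46 each from A, B, C, E, F = 46*5 = 230 chips; eligible A, B, C, E, F
Layer 63-63: 1 each from A, B, E = 1*3 = 3 chips; eligible A, B, E
Layer 64-80: 17 each from A, E = 17*2 = 34 chips; eligible A, E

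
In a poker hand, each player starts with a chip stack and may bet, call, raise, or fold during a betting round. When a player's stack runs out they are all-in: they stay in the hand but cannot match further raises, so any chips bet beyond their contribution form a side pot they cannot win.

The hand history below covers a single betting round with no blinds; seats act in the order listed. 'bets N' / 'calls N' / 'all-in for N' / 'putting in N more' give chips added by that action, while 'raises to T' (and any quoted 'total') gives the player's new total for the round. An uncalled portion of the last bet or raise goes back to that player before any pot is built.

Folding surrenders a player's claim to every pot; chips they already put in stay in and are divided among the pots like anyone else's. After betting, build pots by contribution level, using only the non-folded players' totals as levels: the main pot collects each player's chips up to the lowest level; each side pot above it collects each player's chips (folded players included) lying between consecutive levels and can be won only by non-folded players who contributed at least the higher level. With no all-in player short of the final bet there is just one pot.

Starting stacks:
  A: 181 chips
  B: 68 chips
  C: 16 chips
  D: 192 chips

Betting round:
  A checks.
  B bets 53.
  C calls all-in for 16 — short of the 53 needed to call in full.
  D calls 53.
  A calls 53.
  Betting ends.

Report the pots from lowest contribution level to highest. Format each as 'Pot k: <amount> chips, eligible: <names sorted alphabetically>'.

Pot 1: 64 chips, eligible: A, B, C, D
Pot 2: 111 chips, eligible: A, B, D

Derivation:
Contributions: A=53, B=53, C=16, D=53
Pot levels (distinct totals of non-folded players): 16, 53
Layer 1-16: 16 each from A, B, C, D = 16*4 = 64 chips; eligible A, B, C, D
Layer 17-53: 37 each from A, B, D = 37*3 = 111 chips; eligible A, B, D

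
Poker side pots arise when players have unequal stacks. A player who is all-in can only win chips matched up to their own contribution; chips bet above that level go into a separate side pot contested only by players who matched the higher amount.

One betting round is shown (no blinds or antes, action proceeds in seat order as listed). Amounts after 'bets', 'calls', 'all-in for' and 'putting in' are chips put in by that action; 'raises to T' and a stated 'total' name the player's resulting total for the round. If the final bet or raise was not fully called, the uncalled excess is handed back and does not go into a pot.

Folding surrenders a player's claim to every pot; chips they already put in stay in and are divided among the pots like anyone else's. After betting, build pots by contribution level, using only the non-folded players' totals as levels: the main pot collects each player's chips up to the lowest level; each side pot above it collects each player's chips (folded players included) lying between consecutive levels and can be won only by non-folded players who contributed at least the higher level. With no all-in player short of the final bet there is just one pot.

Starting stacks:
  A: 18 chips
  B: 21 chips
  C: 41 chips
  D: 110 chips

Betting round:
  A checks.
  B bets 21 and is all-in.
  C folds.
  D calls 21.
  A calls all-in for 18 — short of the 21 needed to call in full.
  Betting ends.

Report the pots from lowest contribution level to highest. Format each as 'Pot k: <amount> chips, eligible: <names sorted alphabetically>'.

Contributions: A=18, B=21, D=21
Folded: C
Pot levels (distinct totals of non-folded players): 18, 21
Layer 1-18: 18 each from A, B, D = 18*3 = 54 chips; eligible A, B, D
Layer 19-21: 3 each from B, D = 3*2 = 6 chips; eligible B, D

Pot 1: 54 chips, eligible: A, B, D
Pot 2: 6 chips, eligible: B, D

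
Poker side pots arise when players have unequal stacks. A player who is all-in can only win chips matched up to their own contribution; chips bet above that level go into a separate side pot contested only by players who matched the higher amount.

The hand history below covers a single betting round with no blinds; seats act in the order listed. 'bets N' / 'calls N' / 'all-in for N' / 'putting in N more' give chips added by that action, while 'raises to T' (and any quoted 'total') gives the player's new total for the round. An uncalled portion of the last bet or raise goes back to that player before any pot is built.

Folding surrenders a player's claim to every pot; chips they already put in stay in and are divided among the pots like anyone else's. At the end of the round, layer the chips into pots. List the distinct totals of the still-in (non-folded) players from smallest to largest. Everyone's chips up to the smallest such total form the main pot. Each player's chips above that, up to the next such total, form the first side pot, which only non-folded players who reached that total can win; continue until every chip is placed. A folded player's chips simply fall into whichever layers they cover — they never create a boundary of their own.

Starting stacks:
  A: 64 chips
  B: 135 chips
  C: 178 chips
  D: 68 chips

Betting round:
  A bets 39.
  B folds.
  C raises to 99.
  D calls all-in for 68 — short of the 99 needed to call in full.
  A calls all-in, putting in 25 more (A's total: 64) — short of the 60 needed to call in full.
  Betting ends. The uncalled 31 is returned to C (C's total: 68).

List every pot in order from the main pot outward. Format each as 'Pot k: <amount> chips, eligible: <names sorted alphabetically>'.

Contributions (after 31 returned to C): A=64, C=68, D=68
Folded: B
Pot levels (distinct totals of non-folded players): 64, 68
Layer 1-64: 64 each from A, C, D = 64*3 = 192 chips; eligible A, C, D
Layer 65-68: 4 each from C, D = 4*2 = 8 chips; eligible C, D

Pot 1: 192 chips, eligible: A, C, D
Pot 2: 8 chips, eligible: C, D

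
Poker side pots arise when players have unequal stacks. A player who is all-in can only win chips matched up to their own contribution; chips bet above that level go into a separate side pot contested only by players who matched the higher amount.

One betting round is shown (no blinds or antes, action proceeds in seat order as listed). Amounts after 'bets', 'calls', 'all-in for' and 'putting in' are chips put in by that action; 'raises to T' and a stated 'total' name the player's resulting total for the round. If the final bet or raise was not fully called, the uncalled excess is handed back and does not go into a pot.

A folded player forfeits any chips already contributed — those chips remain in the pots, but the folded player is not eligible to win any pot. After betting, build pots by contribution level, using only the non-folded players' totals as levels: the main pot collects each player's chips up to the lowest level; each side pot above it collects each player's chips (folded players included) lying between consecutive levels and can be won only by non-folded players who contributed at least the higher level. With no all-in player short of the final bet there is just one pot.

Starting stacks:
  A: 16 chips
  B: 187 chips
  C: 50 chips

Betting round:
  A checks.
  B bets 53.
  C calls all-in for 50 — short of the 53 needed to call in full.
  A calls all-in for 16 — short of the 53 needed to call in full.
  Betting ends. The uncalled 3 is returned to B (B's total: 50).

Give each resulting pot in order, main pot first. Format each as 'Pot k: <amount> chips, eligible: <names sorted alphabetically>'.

Pot 1: 48 chips, eligible: A, B, C
Pot 2: 68 chips, eligible: B, C

Derivation:
Contributions (after 3 returned to B): A=16, B=50, C=50
Pot levels (distinct totals of non-folded players): 16, 50
Layer 1-16: 16 each from A, B, C = 16*3 = 48 chips; eligible A, B, C
Layer 17-50: 34 each from B, C = 34*2 = 68 chips; eligible B, C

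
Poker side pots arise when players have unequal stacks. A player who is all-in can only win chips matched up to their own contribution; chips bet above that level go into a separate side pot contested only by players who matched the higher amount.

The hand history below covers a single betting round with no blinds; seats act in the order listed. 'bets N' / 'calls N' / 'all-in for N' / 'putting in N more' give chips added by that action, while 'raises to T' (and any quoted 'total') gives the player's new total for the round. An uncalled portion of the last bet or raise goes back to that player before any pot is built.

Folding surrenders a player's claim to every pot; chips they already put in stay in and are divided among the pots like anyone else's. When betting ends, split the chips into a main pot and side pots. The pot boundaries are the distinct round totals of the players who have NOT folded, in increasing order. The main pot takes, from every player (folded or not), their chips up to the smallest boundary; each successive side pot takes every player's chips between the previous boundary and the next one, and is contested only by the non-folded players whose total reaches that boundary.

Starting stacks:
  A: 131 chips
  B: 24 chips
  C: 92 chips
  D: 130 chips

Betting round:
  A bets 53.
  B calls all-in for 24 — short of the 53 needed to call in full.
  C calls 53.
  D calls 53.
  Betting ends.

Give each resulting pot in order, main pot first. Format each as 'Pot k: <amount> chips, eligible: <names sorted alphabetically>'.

Contributions: A=53, B=24, C=53, D=53
Pot levels (distinct totals of non-folded players): 24, 53
Layer 1-24: 24 each from A, B, C, D = 24*4 = 96 chips; eligible A, B, C, D
Layer 25-53: 29 each from A, C, D = 29*3 = 87 chips; eligible A, C, D

Pot 1: 96 chips, eligible: A, B, C, D
Pot 2: 87 chips, eligible: A, C, D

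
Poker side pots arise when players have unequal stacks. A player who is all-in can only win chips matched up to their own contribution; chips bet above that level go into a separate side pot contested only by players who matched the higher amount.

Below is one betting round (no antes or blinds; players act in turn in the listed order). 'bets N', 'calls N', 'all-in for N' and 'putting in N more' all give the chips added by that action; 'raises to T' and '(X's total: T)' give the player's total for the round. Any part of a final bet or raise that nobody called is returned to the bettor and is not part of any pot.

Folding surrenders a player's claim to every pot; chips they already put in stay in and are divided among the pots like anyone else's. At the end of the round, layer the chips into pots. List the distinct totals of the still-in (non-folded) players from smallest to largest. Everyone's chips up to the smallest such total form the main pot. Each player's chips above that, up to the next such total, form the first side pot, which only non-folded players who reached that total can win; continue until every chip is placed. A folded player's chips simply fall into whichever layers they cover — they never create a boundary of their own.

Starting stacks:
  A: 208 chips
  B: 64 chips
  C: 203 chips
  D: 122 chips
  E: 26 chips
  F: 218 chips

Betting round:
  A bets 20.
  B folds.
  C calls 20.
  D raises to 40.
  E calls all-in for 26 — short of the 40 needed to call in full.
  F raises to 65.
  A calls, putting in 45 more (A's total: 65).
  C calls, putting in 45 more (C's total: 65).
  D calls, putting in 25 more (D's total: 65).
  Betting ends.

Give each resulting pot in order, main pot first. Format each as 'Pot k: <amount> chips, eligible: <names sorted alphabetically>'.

Contributions: A=65, C=65, D=65, E=26, F=65
Folded: B
Pot levels (distinct totals of non-folded players): 26, 65
Layer 1-26: 26 each from A, C, D, E, F = 26*5 = 130 chips; eligible A, C, D, E, F
Layer 27-65: 39 each from A, C, D, F = 39*4 = 156 chips; eligible A, C, D, F

Pot 1: 130 chips, eligible: A, C, D, E, F
Pot 2: 156 chips, eligible: A, C, D, F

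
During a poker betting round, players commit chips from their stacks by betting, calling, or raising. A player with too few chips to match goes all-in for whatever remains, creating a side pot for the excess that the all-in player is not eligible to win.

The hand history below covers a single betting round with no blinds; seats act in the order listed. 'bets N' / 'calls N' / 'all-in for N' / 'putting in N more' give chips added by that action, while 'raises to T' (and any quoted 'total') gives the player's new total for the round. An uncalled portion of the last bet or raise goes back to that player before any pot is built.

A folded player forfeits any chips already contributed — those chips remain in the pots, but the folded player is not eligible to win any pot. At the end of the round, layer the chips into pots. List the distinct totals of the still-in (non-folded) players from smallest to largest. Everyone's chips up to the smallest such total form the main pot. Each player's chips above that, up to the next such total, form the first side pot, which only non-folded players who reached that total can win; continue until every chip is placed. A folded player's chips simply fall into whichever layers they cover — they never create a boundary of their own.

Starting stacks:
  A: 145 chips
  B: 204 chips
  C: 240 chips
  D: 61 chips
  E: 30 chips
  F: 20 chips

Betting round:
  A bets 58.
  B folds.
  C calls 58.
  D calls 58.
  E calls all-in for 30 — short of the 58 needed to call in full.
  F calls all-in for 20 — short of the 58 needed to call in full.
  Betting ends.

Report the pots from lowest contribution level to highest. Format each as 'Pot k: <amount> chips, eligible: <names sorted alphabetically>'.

Contributions: A=58, C=58, D=58, E=30, F=20
Folded: B
Pot levels (distinct totals of non-folded players): 20, 30, 58
Layer 1-20: 20 each from A, C, D, E, F = 20*5 = 100 chips; eligible A, C, D, E, F
Layer 21-30: 10 each from A, C, D, E = 10*4 = 40 chips; eligible A, C, D, E
Layer 31-58: 28 each from A, C, D = 28*3 = 84 chips; eligible A, C, D

Pot 1: 100 chips, eligible: A, C, D, E, F
Pot 2: 40 chips, eligible: A, C, D, E
Pot 3: 84 chips, eligible: A, C, D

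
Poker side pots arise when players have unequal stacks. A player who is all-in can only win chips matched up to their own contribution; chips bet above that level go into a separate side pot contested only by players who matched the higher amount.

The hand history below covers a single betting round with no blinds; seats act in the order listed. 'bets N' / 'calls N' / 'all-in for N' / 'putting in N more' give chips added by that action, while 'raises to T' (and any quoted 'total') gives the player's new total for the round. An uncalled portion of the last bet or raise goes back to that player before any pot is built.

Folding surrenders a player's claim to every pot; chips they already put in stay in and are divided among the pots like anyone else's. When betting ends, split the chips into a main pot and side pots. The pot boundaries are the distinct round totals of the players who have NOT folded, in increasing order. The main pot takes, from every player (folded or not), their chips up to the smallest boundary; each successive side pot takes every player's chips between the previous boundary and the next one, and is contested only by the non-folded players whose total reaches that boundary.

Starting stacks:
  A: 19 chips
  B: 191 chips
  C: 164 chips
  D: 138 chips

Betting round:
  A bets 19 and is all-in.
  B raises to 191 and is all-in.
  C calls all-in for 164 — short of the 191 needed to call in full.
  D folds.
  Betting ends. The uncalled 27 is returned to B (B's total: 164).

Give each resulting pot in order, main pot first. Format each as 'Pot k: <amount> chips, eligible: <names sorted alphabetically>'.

Pot 1: 57 chips, eligible: A, B, C
Pot 2: 290 chips, eligible: B, C

Derivation:
Contributions (after 27 returned to B): A=19, B=164, C=164
Folded: D
Pot levels (distinct totals of non-folded players): 19, 164
Layer 1-19: 19 each from A, B, C = 19*3 = 57 chips; eligible A, B, C
Layer 20-164: 145 each from B, C = 145*2 = 290 chips; eligible B, C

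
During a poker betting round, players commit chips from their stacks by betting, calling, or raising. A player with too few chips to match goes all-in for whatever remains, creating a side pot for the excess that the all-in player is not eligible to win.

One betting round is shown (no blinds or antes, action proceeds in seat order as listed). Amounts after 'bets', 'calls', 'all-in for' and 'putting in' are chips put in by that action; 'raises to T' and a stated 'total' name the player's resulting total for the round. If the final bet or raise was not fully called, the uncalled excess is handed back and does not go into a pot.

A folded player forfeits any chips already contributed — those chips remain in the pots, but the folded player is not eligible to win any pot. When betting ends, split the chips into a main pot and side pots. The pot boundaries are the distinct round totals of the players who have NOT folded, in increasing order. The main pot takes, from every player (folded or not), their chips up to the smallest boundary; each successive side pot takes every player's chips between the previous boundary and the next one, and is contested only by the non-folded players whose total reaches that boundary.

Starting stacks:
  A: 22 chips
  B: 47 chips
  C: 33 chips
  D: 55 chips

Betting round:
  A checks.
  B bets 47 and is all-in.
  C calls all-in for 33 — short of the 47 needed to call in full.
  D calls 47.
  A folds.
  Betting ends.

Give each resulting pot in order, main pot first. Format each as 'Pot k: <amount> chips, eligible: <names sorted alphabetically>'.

Pot 1: 99 chips, eligible: B, C, D
Pot 2: 28 chips, eligible: B, D

Derivation:
Contributions: B=47, C=33, D=47
Folded: A
Pot levels (distinct totals of non-folded players): 33, 47
Layer 1-33: 33 each from B, C, D = 33*3 = 99 chips; eligible B, C, D
Layer 34-47: 14 each from B, D = 14*2 = 28 chips; eligible B, D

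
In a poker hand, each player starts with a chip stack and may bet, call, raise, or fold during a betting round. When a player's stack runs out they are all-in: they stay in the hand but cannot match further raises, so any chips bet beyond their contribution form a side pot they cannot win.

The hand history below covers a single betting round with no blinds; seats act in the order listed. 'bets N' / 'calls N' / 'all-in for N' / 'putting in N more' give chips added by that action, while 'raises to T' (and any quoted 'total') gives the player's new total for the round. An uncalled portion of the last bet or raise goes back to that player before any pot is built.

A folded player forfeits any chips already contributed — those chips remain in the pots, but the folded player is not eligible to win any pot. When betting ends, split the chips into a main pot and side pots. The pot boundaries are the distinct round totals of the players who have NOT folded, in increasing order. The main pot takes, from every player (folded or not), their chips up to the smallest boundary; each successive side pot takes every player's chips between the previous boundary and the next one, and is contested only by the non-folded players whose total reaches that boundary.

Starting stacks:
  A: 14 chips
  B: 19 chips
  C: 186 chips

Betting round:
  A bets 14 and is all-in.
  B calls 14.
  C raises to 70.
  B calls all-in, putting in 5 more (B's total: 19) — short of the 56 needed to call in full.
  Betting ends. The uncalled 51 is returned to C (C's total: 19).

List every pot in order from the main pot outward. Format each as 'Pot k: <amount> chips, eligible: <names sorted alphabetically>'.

Pot 1: 42 chips, eligible: A, B, C
Pot 2: 10 chips, eligible: B, C

Derivation:
Contributions (after 51 returned to C): A=14, B=19, C=19
Pot levels (distinct totals of non-folded players): 14, 19
Layer 1-14: 14 each from A, B, C = 14*3 = 42 chips; eligible A, B, C
Layer 15-19: 5 each from B, C = 5*2 = 10 chips; eligible B, C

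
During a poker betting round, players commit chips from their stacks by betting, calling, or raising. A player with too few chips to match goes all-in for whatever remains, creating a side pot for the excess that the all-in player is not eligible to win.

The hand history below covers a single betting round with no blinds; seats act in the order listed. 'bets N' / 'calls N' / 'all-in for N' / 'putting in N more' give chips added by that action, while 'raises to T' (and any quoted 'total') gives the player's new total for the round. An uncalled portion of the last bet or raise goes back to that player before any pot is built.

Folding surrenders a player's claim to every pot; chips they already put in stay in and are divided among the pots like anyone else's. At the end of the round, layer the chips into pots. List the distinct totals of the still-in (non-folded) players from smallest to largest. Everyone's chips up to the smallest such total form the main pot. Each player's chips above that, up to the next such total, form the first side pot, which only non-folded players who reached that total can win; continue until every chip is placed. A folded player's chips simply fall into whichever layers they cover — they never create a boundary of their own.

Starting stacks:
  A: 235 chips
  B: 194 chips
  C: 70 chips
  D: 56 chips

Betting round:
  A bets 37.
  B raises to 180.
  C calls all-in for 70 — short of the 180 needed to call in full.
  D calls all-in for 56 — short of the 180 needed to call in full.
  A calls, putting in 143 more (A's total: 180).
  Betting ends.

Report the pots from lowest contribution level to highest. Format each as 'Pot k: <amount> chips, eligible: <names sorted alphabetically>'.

Pot 1: 224 chips, eligible: A, B, C, D
Pot 2: 42 chips, eligible: A, B, C
Pot 3: 220 chips, eligible: A, B

Derivation:
Contributions: A=180, B=180, C=70, D=56
Pot levels (distinct totals of non-folded players): 56, 70, 180
Layer 1-56: 56 each from A, B, C, D = 56*4 = 224 chips; eligible A, B, C, D
Layer 57-70: 14 each from A, B, C = 14*3 = 42 chips; eligible A, B, C
Layer 71-180: 110 each from A, B = 110*2 = 220 chips; eligible A, B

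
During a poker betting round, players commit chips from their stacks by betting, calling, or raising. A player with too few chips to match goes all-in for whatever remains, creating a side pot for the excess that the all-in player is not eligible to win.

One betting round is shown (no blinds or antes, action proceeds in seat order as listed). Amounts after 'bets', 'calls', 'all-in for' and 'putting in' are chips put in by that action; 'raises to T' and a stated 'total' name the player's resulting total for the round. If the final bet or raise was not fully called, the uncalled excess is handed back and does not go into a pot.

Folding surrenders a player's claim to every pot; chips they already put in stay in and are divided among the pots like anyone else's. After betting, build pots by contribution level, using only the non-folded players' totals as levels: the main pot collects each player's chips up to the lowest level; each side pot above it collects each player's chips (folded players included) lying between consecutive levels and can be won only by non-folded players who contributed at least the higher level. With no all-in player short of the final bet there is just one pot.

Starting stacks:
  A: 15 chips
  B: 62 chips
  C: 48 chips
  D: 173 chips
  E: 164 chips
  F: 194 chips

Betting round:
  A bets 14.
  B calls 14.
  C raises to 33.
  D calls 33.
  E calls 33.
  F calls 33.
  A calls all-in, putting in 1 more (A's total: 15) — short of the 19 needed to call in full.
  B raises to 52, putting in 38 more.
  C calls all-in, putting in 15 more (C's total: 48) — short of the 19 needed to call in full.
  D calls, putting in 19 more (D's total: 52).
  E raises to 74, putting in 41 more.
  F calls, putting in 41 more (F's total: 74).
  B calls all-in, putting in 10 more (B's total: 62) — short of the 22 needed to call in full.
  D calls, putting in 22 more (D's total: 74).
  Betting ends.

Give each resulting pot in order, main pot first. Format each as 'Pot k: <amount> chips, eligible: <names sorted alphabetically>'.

Contributions: A=15, B=62, C=48, D=74, E=74, F=74
Pot levels (distinct totals of non-folded players): 15, 48, 62, 74
Layer 1-15: 15 each from A, B, C, D, E, F = 15*6 = 90 chips; eligible A, B, C, D, E, F
Layer 16-48: 33 each from B, C, D, E, F = 33*5 = 165 chips; eligible B, C, D, E, F
Layer 49-62: 14 each from B, D, E, F = 14*4 = 56 chips; eligible B, D, E, F
Layer 63-74: 12 each from D, E, F = 12*3 = 36 chips; eligible D, E, F

Pot 1: 90 chips, eligible: A, B, C, D, E, F
Pot 2: 165 chips, eligible: B, C, D, E, F
Pot 3: 56 chips, eligible: B, D, E, F
Pot 4: 36 chips, eligible: D, E, F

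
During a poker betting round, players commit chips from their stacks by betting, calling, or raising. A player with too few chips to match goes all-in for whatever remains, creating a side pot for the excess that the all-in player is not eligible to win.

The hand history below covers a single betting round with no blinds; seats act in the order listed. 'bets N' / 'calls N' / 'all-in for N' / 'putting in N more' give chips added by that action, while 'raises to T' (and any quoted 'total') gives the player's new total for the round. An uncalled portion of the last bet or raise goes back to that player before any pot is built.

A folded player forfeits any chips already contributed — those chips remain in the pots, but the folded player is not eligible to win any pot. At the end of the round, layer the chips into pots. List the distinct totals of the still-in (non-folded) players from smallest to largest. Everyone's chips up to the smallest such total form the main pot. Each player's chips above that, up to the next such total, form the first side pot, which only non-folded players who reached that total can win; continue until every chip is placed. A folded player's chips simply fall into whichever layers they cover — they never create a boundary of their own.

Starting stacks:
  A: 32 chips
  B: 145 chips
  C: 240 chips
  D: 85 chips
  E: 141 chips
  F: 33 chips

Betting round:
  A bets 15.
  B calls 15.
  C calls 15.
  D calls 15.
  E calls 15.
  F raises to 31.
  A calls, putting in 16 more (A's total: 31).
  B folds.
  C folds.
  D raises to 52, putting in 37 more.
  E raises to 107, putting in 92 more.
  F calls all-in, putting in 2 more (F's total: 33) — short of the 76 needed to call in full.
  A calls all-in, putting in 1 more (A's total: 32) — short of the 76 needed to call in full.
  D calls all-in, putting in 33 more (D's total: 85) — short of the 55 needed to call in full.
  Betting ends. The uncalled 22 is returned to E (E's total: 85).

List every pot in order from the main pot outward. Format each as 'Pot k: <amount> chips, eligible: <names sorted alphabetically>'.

Contributions (after 22 returned to E): A=32, B=15, C=15, D=85, E=85, F=33
Folded: B, C
Pot levels (distinct totals of non-folded players): 32, 33, 85
Layer 1-32: A 32 + B 15 + C 15 + D 32 + E 32 + F 32 = 158 chips; eligible A, D, E, F
Layer 33-33: 1 each from D, E, F = 1*3 = 3 chips; eligible D, E, F
Layer 34-85: 52 each from D, E = 52*2 = 104 chips; eligible D, E

Pot 1: 158 chips, eligible: A, D, E, F
Pot 2: 3 chips, eligible: D, E, F
Pot 3: 104 chips, eligible: D, E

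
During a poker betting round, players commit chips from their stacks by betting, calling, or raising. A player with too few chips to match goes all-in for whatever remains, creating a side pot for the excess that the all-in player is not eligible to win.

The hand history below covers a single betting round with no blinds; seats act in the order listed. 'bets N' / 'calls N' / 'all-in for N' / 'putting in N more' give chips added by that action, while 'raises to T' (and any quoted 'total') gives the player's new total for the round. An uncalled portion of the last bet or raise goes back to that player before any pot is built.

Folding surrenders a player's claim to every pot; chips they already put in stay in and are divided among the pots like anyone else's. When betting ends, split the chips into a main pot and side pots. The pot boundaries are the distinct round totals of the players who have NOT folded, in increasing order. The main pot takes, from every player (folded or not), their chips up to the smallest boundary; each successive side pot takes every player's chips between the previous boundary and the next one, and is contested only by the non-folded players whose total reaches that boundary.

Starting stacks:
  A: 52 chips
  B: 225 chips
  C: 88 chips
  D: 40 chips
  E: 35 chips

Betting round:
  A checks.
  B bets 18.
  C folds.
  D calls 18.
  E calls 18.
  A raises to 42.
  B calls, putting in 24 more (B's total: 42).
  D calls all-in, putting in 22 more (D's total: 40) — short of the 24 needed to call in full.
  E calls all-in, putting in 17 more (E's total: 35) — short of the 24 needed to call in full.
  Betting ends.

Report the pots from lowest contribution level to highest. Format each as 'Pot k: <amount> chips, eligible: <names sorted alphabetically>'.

Contributions: A=42, B=42, D=40, E=35
Folded: C
Pot levels (distinct totals of non-folded players): 35, 40, 42
Layer 1-35: 35 each from A, B, D, E = 35*4 = 140 chips; eligible A, B, D, E
Layer 36-40: 5 each from A, B, D = 5*3 = 15 chips; eligible A, B, D
Layer 41-42: 2 each from A, B = 2*2 = 4 chips; eligible A, B

Pot 1: 140 chips, eligible: A, B, D, E
Pot 2: 15 chips, eligible: A, B, D
Pot 3: 4 chips, eligible: A, B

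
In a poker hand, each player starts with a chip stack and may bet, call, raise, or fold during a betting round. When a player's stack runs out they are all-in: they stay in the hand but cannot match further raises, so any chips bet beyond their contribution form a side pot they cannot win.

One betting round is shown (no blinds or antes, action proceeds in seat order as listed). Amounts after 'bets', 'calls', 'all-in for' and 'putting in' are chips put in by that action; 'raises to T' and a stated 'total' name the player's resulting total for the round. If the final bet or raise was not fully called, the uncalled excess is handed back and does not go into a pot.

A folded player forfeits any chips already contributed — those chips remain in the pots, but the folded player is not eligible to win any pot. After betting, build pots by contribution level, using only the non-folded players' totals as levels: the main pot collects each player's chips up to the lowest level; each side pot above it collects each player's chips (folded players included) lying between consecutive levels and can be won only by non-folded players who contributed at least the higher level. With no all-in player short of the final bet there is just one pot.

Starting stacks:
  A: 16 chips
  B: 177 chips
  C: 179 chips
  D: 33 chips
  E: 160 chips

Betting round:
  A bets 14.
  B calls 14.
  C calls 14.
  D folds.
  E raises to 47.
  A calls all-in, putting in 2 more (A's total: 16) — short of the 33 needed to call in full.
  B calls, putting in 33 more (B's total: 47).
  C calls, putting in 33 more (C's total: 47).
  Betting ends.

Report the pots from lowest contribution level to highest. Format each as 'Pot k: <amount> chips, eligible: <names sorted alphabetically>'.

Contributions: A=16, B=47, C=47, E=47
Folded: D
Pot levels (distinct totals of non-folded players): 16, 47
Layer 1-16: 16 each from A, B, C, E = 16*4 = 64 chips; eligible A, B, C, E
Layer 17-47: 31 each from B, C, E = 31*3 = 93 chips; eligible B, C, E

Pot 1: 64 chips, eligible: A, B, C, E
Pot 2: 93 chips, eligible: B, C, E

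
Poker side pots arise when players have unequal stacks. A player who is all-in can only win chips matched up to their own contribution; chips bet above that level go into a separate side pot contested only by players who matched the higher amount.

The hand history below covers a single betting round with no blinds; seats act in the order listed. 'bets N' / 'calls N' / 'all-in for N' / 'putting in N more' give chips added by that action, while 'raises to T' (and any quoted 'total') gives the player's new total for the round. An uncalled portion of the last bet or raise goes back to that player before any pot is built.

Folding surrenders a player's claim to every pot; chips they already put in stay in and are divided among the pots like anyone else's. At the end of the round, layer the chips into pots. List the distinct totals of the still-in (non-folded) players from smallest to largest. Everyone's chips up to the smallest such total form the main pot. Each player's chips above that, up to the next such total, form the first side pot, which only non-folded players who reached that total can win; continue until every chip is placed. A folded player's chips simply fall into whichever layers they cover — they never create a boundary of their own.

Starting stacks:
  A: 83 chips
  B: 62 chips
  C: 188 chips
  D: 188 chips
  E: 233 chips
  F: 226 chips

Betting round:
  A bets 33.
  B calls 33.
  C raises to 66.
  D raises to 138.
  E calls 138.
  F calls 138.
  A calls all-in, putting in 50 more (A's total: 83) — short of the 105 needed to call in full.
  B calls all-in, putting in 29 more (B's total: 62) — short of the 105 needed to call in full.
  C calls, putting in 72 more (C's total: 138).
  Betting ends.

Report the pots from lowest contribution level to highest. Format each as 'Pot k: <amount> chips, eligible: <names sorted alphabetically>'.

Contributions: A=83, B=62, C=138, D=138, E=138, F=138
Pot levels (distinct totals of non-folded players): 62, 83, 138
Layer 1-62: 62 each from A, B, C, D, E, F = 62*6 = 372 chips; eligible A, B, C, D, E, F
Layer 63-83: 21 each from A, C, D, E, F = 21*5 = 105 chips; eligible A, C, D, E, F
Layer 84-138: 55 each from C, D, E, F = 55*4 = 220 chips; eligible C, D, E, F

Pot 1: 372 chips, eligible: A, B, C, D, E, F
Pot 2: 105 chips, eligible: A, C, D, E, F
Pot 3: 220 chips, eligible: C, D, E, F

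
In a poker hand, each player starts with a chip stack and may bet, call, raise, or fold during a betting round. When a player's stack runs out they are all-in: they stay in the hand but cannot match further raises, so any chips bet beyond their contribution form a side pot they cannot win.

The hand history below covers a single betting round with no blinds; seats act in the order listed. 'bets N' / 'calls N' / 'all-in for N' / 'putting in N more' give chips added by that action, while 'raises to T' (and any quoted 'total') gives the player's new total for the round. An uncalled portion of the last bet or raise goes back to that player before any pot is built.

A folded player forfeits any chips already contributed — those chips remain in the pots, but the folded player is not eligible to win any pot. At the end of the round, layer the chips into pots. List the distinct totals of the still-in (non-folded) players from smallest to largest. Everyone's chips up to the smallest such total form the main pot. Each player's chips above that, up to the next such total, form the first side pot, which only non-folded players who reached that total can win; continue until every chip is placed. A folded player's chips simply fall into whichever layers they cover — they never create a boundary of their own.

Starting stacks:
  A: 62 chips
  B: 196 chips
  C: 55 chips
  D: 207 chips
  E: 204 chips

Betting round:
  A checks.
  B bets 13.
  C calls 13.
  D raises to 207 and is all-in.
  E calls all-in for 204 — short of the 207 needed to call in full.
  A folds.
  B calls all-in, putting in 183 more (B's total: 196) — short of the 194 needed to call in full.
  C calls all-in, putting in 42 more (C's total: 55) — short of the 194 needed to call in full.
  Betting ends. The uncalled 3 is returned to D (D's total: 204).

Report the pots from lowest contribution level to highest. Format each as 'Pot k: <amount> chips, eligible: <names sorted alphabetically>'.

Contributions (after 3 returned to D): B=196, C=55, D=204, E=204
Folded: A
Pot levels (distinct totals of non-folded players): 55, 196, 204
Layer 1-55: 55 each from B, C, D, E = 55*4 = 220 chips; eligible B, C, D, E
Layer 56-196: 141 each from B, D, E = 141*3 = 423 chips; eligible B, D, E
Layer 197-204: 8 each from D, E = 8*2 = 16 chips; eligible D, E

Pot 1: 220 chips, eligible: B, C, D, E
Pot 2: 423 chips, eligible: B, D, E
Pot 3: 16 chips, eligible: D, E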